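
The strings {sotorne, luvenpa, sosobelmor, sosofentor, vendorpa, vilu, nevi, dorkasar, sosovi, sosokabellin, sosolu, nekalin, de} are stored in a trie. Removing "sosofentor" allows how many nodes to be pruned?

After clearing the end-marker at "sosofentor", prune upward until reaching a node still needed by another word.
The suffix "fentor" (6 nodes) is used only by "sosofentor"; the node for "soso" still has the child "b", so pruning stops there.
Nodes removed: 6

6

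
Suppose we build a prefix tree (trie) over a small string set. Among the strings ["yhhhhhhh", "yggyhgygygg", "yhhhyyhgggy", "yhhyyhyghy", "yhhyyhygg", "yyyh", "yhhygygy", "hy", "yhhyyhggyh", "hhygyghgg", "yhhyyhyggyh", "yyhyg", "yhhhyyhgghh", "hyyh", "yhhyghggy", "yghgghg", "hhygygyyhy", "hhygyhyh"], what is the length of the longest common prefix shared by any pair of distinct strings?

9

Look for the deepest trie node that still has at least two words in its subtree.
e.g. "yhhhyyhgggy" and "yhhhyyhgghh" share the prefix "yhhhyyhgg" of length 9; no pair shares a longer one.
Longest shared-prefix length: 9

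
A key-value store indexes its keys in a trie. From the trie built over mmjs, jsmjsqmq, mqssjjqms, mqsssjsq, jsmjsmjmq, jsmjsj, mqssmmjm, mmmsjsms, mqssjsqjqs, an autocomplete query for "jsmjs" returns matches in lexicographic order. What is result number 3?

Words with prefix "jsmjs", in lexicographic order: "jsmjsj", "jsmjsmjmq", "jsmjsqmq"
Position 3: jsmjsqmq

jsmjsqmq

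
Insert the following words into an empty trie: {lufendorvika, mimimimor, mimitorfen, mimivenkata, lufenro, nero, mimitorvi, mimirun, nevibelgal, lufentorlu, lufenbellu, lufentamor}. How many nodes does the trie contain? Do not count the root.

Trace insertions, counting only characters that open a new branch:
  "lufendorvika" → 12 new (l, u, f, e, n, d, o, r, v, i, k, a)
  "mimimimor" → 9 new (m, i, m, i, m, i, m, o, r)
  "mimitorfen" → prefix "mimi" already present; 6 new (t, o, r, f, e, n)
  "mimivenkata" → prefix "mimi" already present; 7 new (v, e, n, k, a, t, a)
  "lufenro" → prefix "lufen" already present; 2 new (r, o)
  "nero" → 4 new (n, e, r, o)
  "mimitorvi" → prefix "mimitor" already present; 2 new (v, i)
  "mimirun" → prefix "mimi" already present; 3 new (r, u, n)
  "nevibelgal" → prefix "ne" already present; 8 new (v, i, b, e, l, g, a, l)
  "lufentorlu" → prefix "lufen" already present; 5 new (t, o, r, l, u)
  "lufenbellu" → prefix "lufen" already present; 5 new (b, e, l, l, u)
  "lufentamor" → prefix "lufent" already present; 4 new (a, m, o, r)
Total nodes = 12 + 9 + 6 + 7 + 2 + 4 + 2 + 3 + 8 + 5 + 5 + 4 = 67

67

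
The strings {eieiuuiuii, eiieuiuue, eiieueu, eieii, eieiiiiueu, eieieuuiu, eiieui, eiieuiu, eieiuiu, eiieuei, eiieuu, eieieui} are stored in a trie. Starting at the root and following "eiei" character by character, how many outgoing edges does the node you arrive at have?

Walk "eiei" from the root, arriving at one node.
Distinct next characters after "eiei": e, i, u.
That node has 3 child edges.

3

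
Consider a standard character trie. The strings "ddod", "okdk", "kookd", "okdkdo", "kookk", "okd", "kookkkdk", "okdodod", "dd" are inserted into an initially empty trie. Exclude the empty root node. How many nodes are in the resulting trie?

23

Trace insertions, counting only characters that open a new branch:
  "ddod" → 4 new (d, d, o, d)
  "okdk" → 4 new (o, k, d, k)
  "kookd" → 5 new (k, o, o, k, d)
  "okdkdo" → prefix "okdk" already present; 2 new (d, o)
  "kookk" → prefix "kook" already present; 1 new (k)
  "okd" → prefix "okd" already present; 0 new (none)
  "kookkkdk" → prefix "kookk" already present; 3 new (k, d, k)
  "okdodod" → prefix "okd" already present; 4 new (o, d, o, d)
  "dd" → prefix "dd" already present; 0 new (none)
Total nodes = 4 + 4 + 5 + 2 + 1 + 0 + 3 + 4 + 0 = 23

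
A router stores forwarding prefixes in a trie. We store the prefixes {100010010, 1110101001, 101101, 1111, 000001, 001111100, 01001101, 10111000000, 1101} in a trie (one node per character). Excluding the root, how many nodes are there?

52

Count nodes per top-level branch (shared prefixes stored once):
  '0'-branch (000001, 001111100, 01001101): 20 nodes
  '1'-branch (100010010, 101101, 10111000000, 1101, 1110101001, 1111): 32 nodes
Sum: 52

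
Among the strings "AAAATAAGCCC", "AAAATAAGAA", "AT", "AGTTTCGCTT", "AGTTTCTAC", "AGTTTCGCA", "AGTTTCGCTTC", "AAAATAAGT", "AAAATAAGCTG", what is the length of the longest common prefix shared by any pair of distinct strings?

10

The deepest shared node is where two words last agree before diverging.
e.g. "AGTTTCGCTT" and "AGTTTCGCTTC" share the prefix "AGTTTCGCTT" of length 10; no pair shares a longer one.
Longest shared-prefix length: 10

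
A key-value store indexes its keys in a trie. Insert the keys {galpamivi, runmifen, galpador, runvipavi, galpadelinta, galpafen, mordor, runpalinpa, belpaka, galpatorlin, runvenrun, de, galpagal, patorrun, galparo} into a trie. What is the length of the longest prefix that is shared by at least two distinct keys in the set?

6

Equivalently: take the maximum, over all pairs, of their longest common prefix length.
e.g. "galpadelinta" and "galpador" share the prefix "galpad" of length 6; no pair shares a longer one.
Longest shared-prefix length: 6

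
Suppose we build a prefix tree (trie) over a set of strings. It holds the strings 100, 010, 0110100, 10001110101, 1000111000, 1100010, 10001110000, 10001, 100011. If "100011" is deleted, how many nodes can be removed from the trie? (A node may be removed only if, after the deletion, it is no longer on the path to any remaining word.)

0

A node on "100011"'s path can go only if nothing else ends at it or branches off below it.
Every node on "100011" is still needed (e.g. by "10001110101"), so nothing is freed.
Nodes removed: 0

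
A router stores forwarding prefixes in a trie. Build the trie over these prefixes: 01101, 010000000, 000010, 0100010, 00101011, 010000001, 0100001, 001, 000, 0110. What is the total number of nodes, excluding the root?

27

Trie structure (* marks end of a word):
(root)
└─ 0
   ├─ 0
   │  ├─ 0 *
   │  │  └─ 0
   │  │     └─ 1
   │  │        └─ 0 *
   │  └─ 1 *
   │     └─ 0
   │        └─ 1
   │           └─ 0
   │              └─ 1
   │                 └─ 1 *
   └─ 1
      ├─ 0
      │  └─ 0
      │     └─ 0
      │        ├─ 0
      │        │  ├─ 0
      │        │  │  └─ 0
      │        │  │     ├─ 0 *
      │        │  │     └─ 1 *
      │        │  └─ 1 *
      │        └─ 1
      │           └─ 0 *
      └─ 1
         └─ 0 *
            └─ 1 *
Counting every labelled node above: 27.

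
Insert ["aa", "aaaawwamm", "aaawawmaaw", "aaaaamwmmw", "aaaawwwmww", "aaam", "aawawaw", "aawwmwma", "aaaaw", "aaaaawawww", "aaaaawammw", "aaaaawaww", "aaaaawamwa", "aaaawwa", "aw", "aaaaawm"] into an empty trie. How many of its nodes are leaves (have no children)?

12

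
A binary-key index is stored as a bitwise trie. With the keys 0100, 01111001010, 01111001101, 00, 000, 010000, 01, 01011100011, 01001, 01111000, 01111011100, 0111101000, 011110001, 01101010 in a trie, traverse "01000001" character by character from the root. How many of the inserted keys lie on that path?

Check each prefix of "01000001" against the stored set — each match is an end-marker on the path.
Prefixes of the query that are stored words: "01", "0100", "010000"
Count: 3

3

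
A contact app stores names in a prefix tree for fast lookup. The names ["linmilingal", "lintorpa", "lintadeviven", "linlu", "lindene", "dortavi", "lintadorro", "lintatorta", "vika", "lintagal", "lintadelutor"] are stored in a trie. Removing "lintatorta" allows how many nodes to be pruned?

After clearing the end-marker at "lintatorta", prune upward until reaching a node still needed by another word.
The suffix "torta" (5 nodes) is used only by "lintatorta"; the node for "linta" still has the child "d", so pruning stops there.
Nodes removed: 5

5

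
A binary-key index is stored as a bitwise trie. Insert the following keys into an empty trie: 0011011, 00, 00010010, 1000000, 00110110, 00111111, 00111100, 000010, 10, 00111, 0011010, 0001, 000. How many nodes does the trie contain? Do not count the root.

31

Insert word by word; a character creates a node only if that edge doesn't already exist:
  "0011011" → 7 new (0, 0, 1, 1, 0, 1, 1)
  "00" → prefix "00" already present; 0 new (none)
  "00010010" → prefix "00" already present; 6 new (0, 1, 0, 0, 1, 0)
  "1000000" → 7 new (1, 0, 0, 0, 0, 0, 0)
  "00110110" → prefix "0011011" already present; 1 new (0)
  "00111111" → prefix "0011" already present; 4 new (1, 1, 1, 1)
  "00111100" → prefix "001111" already present; 2 new (0, 0)
  "000010" → prefix "000" already present; 3 new (0, 1, 0)
  "10" → prefix "10" already present; 0 new (none)
  "00111" → prefix "00111" already present; 0 new (none)
  "0011010" → prefix "001101" already present; 1 new (0)
  "0001" → prefix "0001" already present; 0 new (none)
  "000" → prefix "000" already present; 0 new (none)
Total nodes = 7 + 0 + 6 + 7 + 1 + 4 + 2 + 3 + 0 + 0 + 1 + 0 + 0 = 31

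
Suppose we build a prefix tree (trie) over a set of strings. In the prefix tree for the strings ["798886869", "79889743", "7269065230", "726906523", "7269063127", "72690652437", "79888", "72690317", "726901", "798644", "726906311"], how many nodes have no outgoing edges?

Leaves are exactly the stored words that no other stored word extends.
Those words: "726901", "72690317", "726906311", "7269063127", "7269065230", "72690652437", "798644", "798886869", "79889743"
Leaf count: 9

9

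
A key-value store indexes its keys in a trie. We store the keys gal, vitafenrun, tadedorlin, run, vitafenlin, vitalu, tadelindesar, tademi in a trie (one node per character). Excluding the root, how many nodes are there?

41

For each word, the new-node count is its length minus the longest prefix already in the trie:
  "gal" → 3 new (g, a, l)
  "vitafenrun" → 10 new (v, i, t, a, f, e, n, r, u, n)
  "tadedorlin" → 10 new (t, a, d, e, d, o, r, l, i, n)
  "run" → 3 new (r, u, n)
  "vitafenlin" → prefix "vitafen" already present; 3 new (l, i, n)
  "vitalu" → prefix "vita" already present; 2 new (l, u)
  "tadelindesar" → prefix "tade" already present; 8 new (l, i, n, d, e, s, a, r)
  "tademi" → prefix "tade" already present; 2 new (m, i)
Total nodes = 3 + 10 + 10 + 3 + 3 + 2 + 8 + 2 = 41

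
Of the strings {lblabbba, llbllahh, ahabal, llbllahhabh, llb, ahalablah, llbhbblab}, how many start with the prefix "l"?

Traverse to the node for "l", then collect every word in that subtree.
Matches: "lblabbba", "llb", "llbhbblab", "llbllahh", "llbllahhabh"
Count: 5

5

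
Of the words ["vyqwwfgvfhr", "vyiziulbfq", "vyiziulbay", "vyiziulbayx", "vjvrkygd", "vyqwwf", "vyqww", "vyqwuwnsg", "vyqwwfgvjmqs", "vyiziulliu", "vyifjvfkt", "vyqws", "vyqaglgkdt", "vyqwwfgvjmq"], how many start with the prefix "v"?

Traverse to the node for "v", then collect every word in that subtree.
Matches: "vjvrkygd", "vyifjvfkt", "vyiziulbay", "vyiziulbayx", "vyiziulbfq", "vyiziulliu", "vyqaglgkdt", "vyqws", "vyqwuwnsg", "vyqww", "vyqwwf", "vyqwwfgvfhr", "vyqwwfgvjmq", "vyqwwfgvjmqs"
Count: 14

14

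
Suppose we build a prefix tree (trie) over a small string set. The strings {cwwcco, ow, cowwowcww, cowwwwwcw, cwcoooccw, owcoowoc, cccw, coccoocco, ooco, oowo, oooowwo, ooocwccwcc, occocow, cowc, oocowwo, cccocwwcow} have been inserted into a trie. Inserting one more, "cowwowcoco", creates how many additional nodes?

3

Walking "cowwowcoco" from the root, the first 7 characters ("cowwowc") follow existing edges; "o" is the first miss.
So 10 − 7 = 3 new nodes.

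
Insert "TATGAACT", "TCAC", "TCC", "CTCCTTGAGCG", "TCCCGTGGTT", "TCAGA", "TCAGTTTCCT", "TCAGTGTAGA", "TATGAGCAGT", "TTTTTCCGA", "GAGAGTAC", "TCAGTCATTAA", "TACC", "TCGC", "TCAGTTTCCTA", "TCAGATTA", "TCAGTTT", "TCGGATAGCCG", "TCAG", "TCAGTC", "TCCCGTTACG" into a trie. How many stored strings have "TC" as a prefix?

15

Walk to "TC"; the words in its subtree are exactly those with that prefix.
Words under "TC": TCAC, TCAG, TCAGA, TCAGATTA, TCAGTC, TCAGTCATTAA, TCAGTGTAGA, TCAGTTT, TCAGTTTCCT, TCAGTTTCCTA, TCC, TCCCGTGGTT, TCCCGTTACG, TCGC, TCGGATAGCCG
Count: 15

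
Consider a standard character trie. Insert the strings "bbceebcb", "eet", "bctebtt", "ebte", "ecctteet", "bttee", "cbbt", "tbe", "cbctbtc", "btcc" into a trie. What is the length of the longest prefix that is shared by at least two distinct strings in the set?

Equivalently: take the maximum, over all pairs, of their longest common prefix length.
e.g. "btcc" and "bttee" share the prefix "bt" of length 2; no pair shares a longer one.
Longest shared-prefix length: 2

2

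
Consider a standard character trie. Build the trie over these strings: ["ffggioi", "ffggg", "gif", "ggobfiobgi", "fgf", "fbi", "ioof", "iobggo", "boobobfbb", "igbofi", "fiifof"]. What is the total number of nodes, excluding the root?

51

For each word, the new-node count is its length minus the longest prefix already in the trie:
  "ffggioi" → 7 new (f, f, g, g, i, o, i)
  "ffggg" → prefix "ffgg" already present; 1 new (g)
  "gif" → 3 new (g, i, f)
  "ggobfiobgi" → prefix "g" already present; 9 new (g, o, b, f, i, o, b, g, i)
  "fgf" → prefix "f" already present; 2 new (g, f)
  "fbi" → prefix "f" already present; 2 new (b, i)
  "ioof" → 4 new (i, o, o, f)
  "iobggo" → prefix "io" already present; 4 new (b, g, g, o)
  "boobobfbb" → 9 new (b, o, o, b, o, b, f, b, b)
  "igbofi" → prefix "i" already present; 5 new (g, b, o, f, i)
  "fiifof" → prefix "f" already present; 5 new (i, i, f, o, f)
Total nodes = 7 + 1 + 3 + 9 + 2 + 2 + 4 + 4 + 9 + 5 + 5 = 51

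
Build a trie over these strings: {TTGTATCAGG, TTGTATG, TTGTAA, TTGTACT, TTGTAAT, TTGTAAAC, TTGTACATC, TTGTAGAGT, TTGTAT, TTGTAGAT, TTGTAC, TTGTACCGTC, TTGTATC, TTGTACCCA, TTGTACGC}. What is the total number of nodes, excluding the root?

33

Trie structure (* marks end of a word):
(root)
└─ T
   └─ T
      └─ G
         └─ T
            └─ A
               ├─ A *
               │  ├─ A
               │  │  └─ C *
               │  └─ T *
               ├─ C *
               │  ├─ A
               │  │  └─ T
               │  │     └─ C *
               │  ├─ C
               │  │  ├─ C
               │  │  │  └─ A *
               │  │  └─ G
               │  │     └─ T
               │  │        └─ C *
               │  ├─ G
               │  │  └─ C *
               │  └─ T *
               ├─ G
               │  └─ A
               │     ├─ G
               │     │  └─ T *
               │     └─ T *
               └─ T *
                  ├─ C *
                  │  └─ A
                  │     └─ G
                  │        └─ G *
                  └─ G *
Counting every labelled node above: 33.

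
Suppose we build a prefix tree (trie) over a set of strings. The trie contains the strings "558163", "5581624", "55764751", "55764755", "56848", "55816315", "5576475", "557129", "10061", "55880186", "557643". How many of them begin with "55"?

Filter for entries beginning with "55":
Matches: "557129", "557643", "5576475", "55764751", "55764755", "5581624", "558163", "55816315", "55880186"
Count: 9

9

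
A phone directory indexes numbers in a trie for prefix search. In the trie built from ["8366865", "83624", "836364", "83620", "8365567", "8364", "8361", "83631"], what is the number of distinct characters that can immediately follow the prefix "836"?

6

Walk "836" from the root, arriving at one node.
Characters that immediately follow "836" among the stored strings: {1, 2, 3, 4, 5, 6}.
That node has 6 child edges.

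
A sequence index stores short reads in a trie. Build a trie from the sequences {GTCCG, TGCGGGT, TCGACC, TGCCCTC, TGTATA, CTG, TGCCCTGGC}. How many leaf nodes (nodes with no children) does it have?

A leaf is a node with no children — equivalently, the end of a word that is not a proper prefix of any other stored word.
Those words: "CTG", "GTCCG", "TCGACC", "TGCCCTC", "TGCCCTGGC", "TGCGGGT", "TGTATA"
Leaf count: 7

7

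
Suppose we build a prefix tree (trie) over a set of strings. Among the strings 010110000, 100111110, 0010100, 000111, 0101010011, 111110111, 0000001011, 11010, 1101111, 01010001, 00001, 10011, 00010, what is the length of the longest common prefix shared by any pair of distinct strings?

Equivalently: take the maximum, over all pairs, of their longest common prefix length.
e.g. "01010001" and "0101010011" share the prefix "01010" of length 5; no pair shares a longer one.
Longest shared-prefix length: 5

5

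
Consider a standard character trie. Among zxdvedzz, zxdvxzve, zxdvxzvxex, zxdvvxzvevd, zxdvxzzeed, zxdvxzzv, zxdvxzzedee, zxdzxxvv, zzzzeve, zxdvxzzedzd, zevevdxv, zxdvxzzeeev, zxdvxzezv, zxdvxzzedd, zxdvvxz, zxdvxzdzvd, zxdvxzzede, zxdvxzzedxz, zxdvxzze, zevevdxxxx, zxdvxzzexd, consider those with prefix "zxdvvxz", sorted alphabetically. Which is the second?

Words with prefix "zxdvvxz", in lexicographic order: "zxdvvxz", "zxdvvxzvevd"
The 2nd is zxdvvxzvevd.

zxdvvxzvevd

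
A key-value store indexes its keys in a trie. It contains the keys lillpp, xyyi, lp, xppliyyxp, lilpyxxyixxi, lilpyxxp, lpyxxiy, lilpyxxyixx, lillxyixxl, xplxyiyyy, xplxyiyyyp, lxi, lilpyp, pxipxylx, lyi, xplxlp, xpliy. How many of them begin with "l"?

10

Traverse to the node for "l", then collect every word in that subtree.
Words under "l": lillpp, lillxyixxl, lilpyp, lilpyxxp, lilpyxxyixx, lilpyxxyixxi, lp, lpyxxiy, lxi, lyi
Count: 10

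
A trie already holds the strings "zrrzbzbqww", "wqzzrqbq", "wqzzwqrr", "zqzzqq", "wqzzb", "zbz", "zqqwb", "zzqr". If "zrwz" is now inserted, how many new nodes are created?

2

"zr" is already a path in the trie; the remaining "wz" must be added.
Each of the 2 remaining characters creates one node.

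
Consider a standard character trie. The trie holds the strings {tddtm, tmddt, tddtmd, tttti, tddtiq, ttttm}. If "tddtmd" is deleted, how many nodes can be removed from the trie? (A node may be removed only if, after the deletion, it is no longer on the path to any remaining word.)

A node on "tddtmd"'s path can go only if nothing else ends at it or branches off below it.
The suffix "d" (1 node) is used only by "tddtmd"; "tddtm" is itself a stored word, so pruning stops there.
Nodes removed: 1

1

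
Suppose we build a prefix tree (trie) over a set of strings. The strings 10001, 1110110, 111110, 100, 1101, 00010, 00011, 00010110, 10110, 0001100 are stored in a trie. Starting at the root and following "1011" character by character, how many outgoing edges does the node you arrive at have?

1

Follow the path "1011" to its node, then look at its outgoing edges.
Characters that immediately follow "1011" among the stored strings: {0}.
That node has 1 child edge.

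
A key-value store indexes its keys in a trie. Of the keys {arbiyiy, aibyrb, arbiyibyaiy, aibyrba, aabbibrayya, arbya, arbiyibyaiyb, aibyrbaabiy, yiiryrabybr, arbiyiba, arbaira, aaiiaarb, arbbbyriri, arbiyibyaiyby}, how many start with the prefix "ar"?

Filter for entries beginning with "ar":
Words under "ar": arbaira, arbbbyriri, arbiyiba, arbiyibyaiy, arbiyibyaiyb, arbiyibyaiyby, arbiyiy, arbya
Count: 8

8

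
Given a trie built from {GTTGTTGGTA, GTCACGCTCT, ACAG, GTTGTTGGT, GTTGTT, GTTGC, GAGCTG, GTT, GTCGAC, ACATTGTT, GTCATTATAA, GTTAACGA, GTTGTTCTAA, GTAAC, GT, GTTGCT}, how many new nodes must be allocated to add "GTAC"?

The longest prefix of "GTAC" already in the trie is "GTA" (length 3).
Each of the 1 remaining characters creates one node.

1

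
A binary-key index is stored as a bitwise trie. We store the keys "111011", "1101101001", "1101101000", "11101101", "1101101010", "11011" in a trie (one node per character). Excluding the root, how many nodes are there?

19

Count nodes per top-level branch (shared prefixes stored once):
  '1'-branch (11011, 1101101000, 1101101001, 1101101010, 111011, 11101101): 19 nodes
Sum: 19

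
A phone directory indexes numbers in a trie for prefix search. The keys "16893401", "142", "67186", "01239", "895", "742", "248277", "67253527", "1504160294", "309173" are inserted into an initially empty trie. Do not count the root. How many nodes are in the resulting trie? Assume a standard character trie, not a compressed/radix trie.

Insert word by word; a character creates a node only if that edge doesn't already exist:
  "16893401" → 8 new (1, 6, 8, 9, 3, 4, 0, 1)
  "142" → prefix "1" already present; 2 new (4, 2)
  "67186" → 5 new (6, 7, 1, 8, 6)
  "01239" → 5 new (0, 1, 2, 3, 9)
  "895" → 3 new (8, 9, 5)
  "742" → 3 new (7, 4, 2)
  "248277" → 6 new (2, 4, 8, 2, 7, 7)
  "67253527" → prefix "67" already present; 6 new (2, 5, 3, 5, 2, 7)
  "1504160294" → prefix "1" already present; 9 new (5, 0, 4, 1, 6, 0, 2, 9, 4)
  "309173" → 6 new (3, 0, 9, 1, 7, 3)
Total nodes = 8 + 2 + 5 + 5 + 3 + 3 + 6 + 6 + 9 + 6 = 53

53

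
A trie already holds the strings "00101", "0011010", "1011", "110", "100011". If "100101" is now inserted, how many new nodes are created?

3

The longest prefix of "100101" already in the trie is "100" (length 3).
New nodes needed: |"100101"| − 3 = 6 − 3 = 3.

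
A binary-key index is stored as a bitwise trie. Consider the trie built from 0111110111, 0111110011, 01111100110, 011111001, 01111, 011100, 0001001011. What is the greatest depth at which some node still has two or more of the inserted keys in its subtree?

10

Equivalently: take the maximum, over all pairs, of their longest common prefix length.
e.g. "0111110011" and "01111100110" share the prefix "0111110011" of length 10; no pair shares a longer one.
Longest shared-prefix length: 10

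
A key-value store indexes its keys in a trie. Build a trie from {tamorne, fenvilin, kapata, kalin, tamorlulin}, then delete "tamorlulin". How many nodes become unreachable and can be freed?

After clearing the end-marker at "tamorlulin", prune upward until reaching a node still needed by another word.
The suffix "lulin" (5 nodes) is used only by "tamorlulin"; the node for "tamor" still has the child "n", so pruning stops there.
Nodes removed: 5

5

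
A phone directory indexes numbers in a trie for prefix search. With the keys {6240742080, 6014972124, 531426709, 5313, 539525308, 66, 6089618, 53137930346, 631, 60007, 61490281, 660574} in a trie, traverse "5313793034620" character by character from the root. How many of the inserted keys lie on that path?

2

Traverse "5313793034620" character by character; count nodes along the way that are marked as word ends.
Prefixes of the query that are stored words: "5313", "53137930346"
Count: 2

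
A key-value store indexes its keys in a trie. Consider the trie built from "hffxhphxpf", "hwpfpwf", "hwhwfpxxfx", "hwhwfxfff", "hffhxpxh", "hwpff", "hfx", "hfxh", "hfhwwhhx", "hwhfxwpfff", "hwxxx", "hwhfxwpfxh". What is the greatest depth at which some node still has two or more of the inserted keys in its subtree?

The deepest shared node is where two words last agree before diverging.
e.g. "hwhfxwpfff" and "hwhfxwpfxh" share the prefix "hwhfxwpf" of length 8; no pair shares a longer one.
Longest shared-prefix length: 8

8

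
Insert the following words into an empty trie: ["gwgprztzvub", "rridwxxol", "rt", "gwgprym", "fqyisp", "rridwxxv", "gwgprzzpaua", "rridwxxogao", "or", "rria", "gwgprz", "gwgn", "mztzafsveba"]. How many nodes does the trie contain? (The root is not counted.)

53

Insert word by word; a character creates a node only if that edge doesn't already exist:
  "gwgprztzvub" → 11 new (g, w, g, p, r, z, t, z, v, u, b)
  "rridwxxol" → 9 new (r, r, i, d, w, x, x, o, l)
  "rt" → prefix "r" already present; 1 new (t)
  "gwgprym" → prefix "gwgpr" already present; 2 new (y, m)
  "fqyisp" → 6 new (f, q, y, i, s, p)
  "rridwxxv" → prefix "rridwxx" already present; 1 new (v)
  "gwgprzzpaua" → prefix "gwgprz" already present; 5 new (z, p, a, u, a)
  "rridwxxogao" → prefix "rridwxxo" already present; 3 new (g, a, o)
  "or" → 2 new (o, r)
  "rria" → prefix "rri" already present; 1 new (a)
  "gwgprz" → prefix "gwgprz" already present; 0 new (none)
  "gwgn" → prefix "gwg" already present; 1 new (n)
  "mztzafsveba" → 11 new (m, z, t, z, a, f, s, v, e, b, a)
Total nodes = 11 + 9 + 1 + 2 + 6 + 1 + 5 + 3 + 2 + 1 + 0 + 1 + 11 = 53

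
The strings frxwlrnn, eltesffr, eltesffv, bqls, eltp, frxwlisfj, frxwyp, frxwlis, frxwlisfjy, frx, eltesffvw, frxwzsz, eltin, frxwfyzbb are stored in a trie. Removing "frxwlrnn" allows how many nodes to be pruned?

3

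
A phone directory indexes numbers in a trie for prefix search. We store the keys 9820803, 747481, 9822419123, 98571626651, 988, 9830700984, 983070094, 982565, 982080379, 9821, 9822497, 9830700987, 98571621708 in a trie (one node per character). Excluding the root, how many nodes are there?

52

Trace insertions, counting only characters that open a new branch:
  "9820803" → 7 new (9, 8, 2, 0, 8, 0, 3)
  "747481" → 6 new (7, 4, 7, 4, 8, 1)
  "9822419123" → prefix "982" already present; 7 new (2, 4, 1, 9, 1, 2, 3)
  "98571626651" → prefix "98" already present; 9 new (5, 7, 1, 6, 2, 6, 6, 5, 1)
  "988" → prefix "98" already present; 1 new (8)
  "9830700984" → prefix "98" already present; 8 new (3, 0, 7, 0, 0, 9, 8, 4)
  "983070094" → prefix "98307009" already present; 1 new (4)
  "982565" → prefix "982" already present; 3 new (5, 6, 5)
  "982080379" → prefix "9820803" already present; 2 new (7, 9)
  "9821" → prefix "982" already present; 1 new (1)
  "9822497" → prefix "98224" already present; 2 new (9, 7)
  "9830700987" → prefix "983070098" already present; 1 new (7)
  "98571621708" → prefix "9857162" already present; 4 new (1, 7, 0, 8)
Total nodes = 7 + 6 + 7 + 9 + 1 + 8 + 1 + 3 + 2 + 1 + 2 + 1 + 4 = 52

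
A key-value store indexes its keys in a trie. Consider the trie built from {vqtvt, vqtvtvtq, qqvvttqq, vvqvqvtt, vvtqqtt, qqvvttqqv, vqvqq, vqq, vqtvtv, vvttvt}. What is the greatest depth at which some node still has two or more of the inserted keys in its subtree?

8

Look for the deepest trie node that still has at least two words in its subtree.
"qqvvttqq" and "qqvvttqqv" agree on "qqvvttqq" (8 characters) before diverging; nothing deeper is shared.
Longest shared-prefix length: 8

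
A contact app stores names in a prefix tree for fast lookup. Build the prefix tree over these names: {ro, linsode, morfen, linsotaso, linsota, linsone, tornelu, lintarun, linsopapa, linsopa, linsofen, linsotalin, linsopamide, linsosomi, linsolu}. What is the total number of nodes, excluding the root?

Count nodes per top-level branch (shared prefixes stored once):
  'l'-branch (linsode, linsofen, linsolu, linsone, linsopa, linsopamide, linsopapa, linsosomi, linsota, linsotalin, linsotaso, lintarun): 38 nodes
  'm'-branch (morfen): 6 nodes
  'r'-branch (ro): 2 nodes
  't'-branch (tornelu): 7 nodes
Sum: 53

53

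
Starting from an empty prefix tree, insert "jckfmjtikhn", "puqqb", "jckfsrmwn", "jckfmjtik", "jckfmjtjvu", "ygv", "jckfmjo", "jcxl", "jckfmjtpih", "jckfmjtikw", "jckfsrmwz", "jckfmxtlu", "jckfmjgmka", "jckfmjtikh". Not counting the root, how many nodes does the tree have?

43

Trace insertions, counting only characters that open a new branch:
  "jckfmjtikhn" → 11 new (j, c, k, f, m, j, t, i, k, h, n)
  "puqqb" → 5 new (p, u, q, q, b)
  "jckfsrmwn" → prefix "jckf" already present; 5 new (s, r, m, w, n)
  "jckfmjtik" → prefix "jckfmjtik" already present; 0 new (none)
  "jckfmjtjvu" → prefix "jckfmjt" already present; 3 new (j, v, u)
  "ygv" → 3 new (y, g, v)
  "jckfmjo" → prefix "jckfmj" already present; 1 new (o)
  "jcxl" → prefix "jc" already present; 2 new (x, l)
  "jckfmjtpih" → prefix "jckfmjt" already present; 3 new (p, i, h)
  "jckfmjtikw" → prefix "jckfmjtik" already present; 1 new (w)
  "jckfsrmwz" → prefix "jckfsrmw" already present; 1 new (z)
  "jckfmxtlu" → prefix "jckfm" already present; 4 new (x, t, l, u)
  "jckfmjgmka" → prefix "jckfmj" already present; 4 new (g, m, k, a)
  "jckfmjtikh" → prefix "jckfmjtikh" already present; 0 new (none)
Total nodes = 11 + 5 + 5 + 0 + 3 + 3 + 1 + 2 + 3 + 1 + 1 + 4 + 4 + 0 = 43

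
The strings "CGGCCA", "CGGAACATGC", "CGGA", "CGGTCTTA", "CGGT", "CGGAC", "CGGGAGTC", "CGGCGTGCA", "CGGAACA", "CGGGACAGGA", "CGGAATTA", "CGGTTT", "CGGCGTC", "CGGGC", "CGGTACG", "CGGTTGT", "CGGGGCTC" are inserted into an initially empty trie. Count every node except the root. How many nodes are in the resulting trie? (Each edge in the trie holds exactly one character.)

50

Count nodes per top-level branch (shared prefixes stored once):
  'C'-branch (CGGA, CGGAACA, CGGAACATGC, CGGAATTA, CGGAC, CGGCCA, CGGCGTC, CGGCGTGCA, CGGGACAGGA, CGGGAGTC, CGGGC, CGGGGCTC, CGGT, CGGTACG, CGGTCTTA, CGGTTGT, CGGTTT): 50 nodes
Sum: 50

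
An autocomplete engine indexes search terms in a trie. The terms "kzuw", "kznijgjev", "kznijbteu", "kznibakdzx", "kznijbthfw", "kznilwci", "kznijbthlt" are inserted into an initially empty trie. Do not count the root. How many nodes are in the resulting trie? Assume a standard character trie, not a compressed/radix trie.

Trie structure (* marks end of a word):
(root)
└─ k
   └─ z
      ├─ n
      │  └─ i
      │     ├─ b
      │     │  └─ a
      │     │     └─ k
      │     │        └─ d
      │     │           └─ z
      │     │              └─ x *
      │     ├─ j
      │     │  ├─ b
      │     │  │  └─ t
      │     │  │     ├─ e
      │     │  │     │  └─ u *
      │     │  │     └─ h
      │     │  │        ├─ f
      │     │  │        │  └─ w *
      │     │  │        └─ l
      │     │  │           └─ t *
      │     │  └─ g
      │     │     └─ j
      │     │        └─ e
      │     │           └─ v *
      │     └─ l
      │        └─ w
      │           └─ c
      │              └─ i *
      └─ u
         └─ w *
Counting every labelled node above: 30.

30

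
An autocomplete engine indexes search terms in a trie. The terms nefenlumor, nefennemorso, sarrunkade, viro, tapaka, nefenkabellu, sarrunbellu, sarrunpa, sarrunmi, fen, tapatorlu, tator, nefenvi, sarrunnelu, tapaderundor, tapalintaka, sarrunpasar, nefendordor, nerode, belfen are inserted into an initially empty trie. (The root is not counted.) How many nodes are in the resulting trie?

104

For each word, the new-node count is its length minus the longest prefix already in the trie:
  "nefenlumor" → 10 new (n, e, f, e, n, l, u, m, o, r)
  "nefennemorso" → prefix "nefen" already present; 7 new (n, e, m, o, r, s, o)
  "sarrunkade" → 10 new (s, a, r, r, u, n, k, a, d, e)
  "viro" → 4 new (v, i, r, o)
  "tapaka" → 6 new (t, a, p, a, k, a)
  "nefenkabellu" → prefix "nefen" already present; 7 new (k, a, b, e, l, l, u)
  "sarrunbellu" → prefix "sarrun" already present; 5 new (b, e, l, l, u)
  "sarrunpa" → prefix "sarrun" already present; 2 new (p, a)
  "sarrunmi" → prefix "sarrun" already present; 2 new (m, i)
  "fen" → 3 new (f, e, n)
  "tapatorlu" → prefix "tapa" already present; 5 new (t, o, r, l, u)
  "tator" → prefix "ta" already present; 3 new (t, o, r)
  "nefenvi" → prefix "nefen" already present; 2 new (v, i)
  "sarrunnelu" → prefix "sarrun" already present; 4 new (n, e, l, u)
  "tapaderundor" → prefix "tapa" already present; 8 new (d, e, r, u, n, d, o, r)
  "tapalintaka" → prefix "tapa" already present; 7 new (l, i, n, t, a, k, a)
  "sarrunpasar" → prefix "sarrunpa" already present; 3 new (s, a, r)
  "nefendordor" → prefix "nefen" already present; 6 new (d, o, r, d, o, r)
  "nerode" → prefix "ne" already present; 4 new (r, o, d, e)
  "belfen" → 6 new (b, e, l, f, e, n)
Total nodes = 10 + 7 + 10 + 4 + 6 + 7 + 5 + 2 + 2 + 3 + 5 + 3 + 2 + 4 + 8 + 7 + 3 + 6 + 4 + 6 = 104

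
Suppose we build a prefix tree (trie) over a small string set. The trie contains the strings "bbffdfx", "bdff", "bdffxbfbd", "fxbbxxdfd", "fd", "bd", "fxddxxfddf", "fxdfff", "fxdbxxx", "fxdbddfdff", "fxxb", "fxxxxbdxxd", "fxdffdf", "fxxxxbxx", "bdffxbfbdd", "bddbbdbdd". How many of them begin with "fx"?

Filter for entries beginning with "fx":
Words under "fx": fxbbxxdfd, fxdbddfdff, fxdbxxx, fxddxxfddf, fxdffdf, fxdfff, fxxb, fxxxxbdxxd, fxxxxbxx
Count: 9

9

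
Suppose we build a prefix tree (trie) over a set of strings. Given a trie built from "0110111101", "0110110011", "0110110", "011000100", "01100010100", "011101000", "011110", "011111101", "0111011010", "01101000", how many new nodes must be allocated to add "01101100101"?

2

The longest prefix of "01101100101" already in the trie is "011011001" (length 9).
New nodes needed: |"01101100101"| − 9 = 11 − 9 = 2.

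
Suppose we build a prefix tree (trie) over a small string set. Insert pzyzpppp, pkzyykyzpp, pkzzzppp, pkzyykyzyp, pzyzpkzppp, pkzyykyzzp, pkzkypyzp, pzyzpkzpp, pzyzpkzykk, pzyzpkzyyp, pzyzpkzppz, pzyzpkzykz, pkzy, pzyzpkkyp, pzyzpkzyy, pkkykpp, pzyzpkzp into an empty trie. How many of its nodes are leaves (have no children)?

13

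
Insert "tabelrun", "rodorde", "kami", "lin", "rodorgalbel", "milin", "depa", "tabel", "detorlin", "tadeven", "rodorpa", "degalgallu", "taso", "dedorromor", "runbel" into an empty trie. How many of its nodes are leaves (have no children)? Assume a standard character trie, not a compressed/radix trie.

A leaf is a node with no children — equivalently, the end of a word that is not a proper prefix of any other stored word.
Those words: "dedorromor", "degalgallu", "depa", "detorlin", "kami", "lin", "milin", "rodorde", "rodorgalbel", "rodorpa", "runbel", "tabelrun", "tadeven", "taso"
Leaf count: 14

14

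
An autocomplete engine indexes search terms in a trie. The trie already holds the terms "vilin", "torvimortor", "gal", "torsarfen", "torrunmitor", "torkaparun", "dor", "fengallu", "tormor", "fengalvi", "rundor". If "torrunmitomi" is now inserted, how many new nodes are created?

2

"torrunmito" is already a path in the trie; the remaining "mi" must be added.
So 12 − 10 = 2 new nodes.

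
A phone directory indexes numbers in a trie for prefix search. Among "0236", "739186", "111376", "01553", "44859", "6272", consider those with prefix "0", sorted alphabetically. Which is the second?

DFS of the "0" subtree visits, in order: "01553", "0236"
Position 2: 0236

0236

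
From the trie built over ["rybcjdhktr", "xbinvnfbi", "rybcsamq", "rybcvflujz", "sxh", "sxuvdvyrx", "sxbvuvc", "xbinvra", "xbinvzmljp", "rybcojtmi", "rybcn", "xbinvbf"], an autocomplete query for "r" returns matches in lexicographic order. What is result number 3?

rybcojtmi

Filter for "r…" and sort: "rybcjdhktr", "rybcn", "rybcojtmi", "rybcsamq", "rybcvflujz"
Position 3: rybcojtmi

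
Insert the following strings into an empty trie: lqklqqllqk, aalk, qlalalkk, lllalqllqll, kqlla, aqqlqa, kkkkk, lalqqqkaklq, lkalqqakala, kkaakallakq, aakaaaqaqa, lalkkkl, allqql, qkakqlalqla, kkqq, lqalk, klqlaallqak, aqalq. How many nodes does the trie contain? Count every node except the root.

Insert word by word; a character creates a node only if that edge doesn't already exist:
  "lqklqqllqk" → 10 new (l, q, k, l, q, q, l, l, q, k)
  "aalk" → 4 new (a, a, l, k)
  "qlalalkk" → 8 new (q, l, a, l, a, l, k, k)
  "lllalqllqll" → prefix "l" already present; 10 new (l, l, a, l, q, l, l, q, l, l)
  "kqlla" → 5 new (k, q, l, l, a)
  "aqqlqa" → prefix "a" already present; 5 new (q, q, l, q, a)
  "kkkkk" → prefix "k" already present; 4 new (k, k, k, k)
  "lalqqqkaklq" → prefix "l" already present; 10 new (a, l, q, q, q, k, a, k, l, q)
  "lkalqqakala" → prefix "l" already present; 10 new (k, a, l, q, q, a, k, a, l, a)
  "kkaakallakq" → prefix "kk" already present; 9 new (a, a, k, a, l, l, a, k, q)
  "aakaaaqaqa" → prefix "aa" already present; 8 new (k, a, a, a, q, a, q, a)
  "lalkkkl" → prefix "lal" already present; 4 new (k, k, k, l)
  "allqql" → prefix "a" already present; 5 new (l, l, q, q, l)
  "qkakqlalqla" → prefix "q" already present; 10 new (k, a, k, q, l, a, l, q, l, a)
  "kkqq" → prefix "kk" already present; 2 new (q, q)
  "lqalk" → prefix "lq" already present; 3 new (a, l, k)
  "klqlaallqak" → prefix "k" already present; 10 new (l, q, l, a, a, l, l, q, a, k)
  "aqalq" → prefix "aq" already present; 3 new (a, l, q)
Total nodes = 10 + 4 + 8 + 10 + 5 + 5 + 4 + 10 + 10 + 9 + 8 + 4 + 5 + 10 + 2 + 3 + 10 + 3 = 120

120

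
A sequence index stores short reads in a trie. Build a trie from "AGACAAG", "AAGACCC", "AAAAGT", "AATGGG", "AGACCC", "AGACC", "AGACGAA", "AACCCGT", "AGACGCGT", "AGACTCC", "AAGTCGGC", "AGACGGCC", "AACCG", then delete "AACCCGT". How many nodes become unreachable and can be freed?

A node on "AACCCGT"'s path can go only if nothing else ends at it or branches off below it.
The suffix "CGT" (3 nodes) is used only by "AACCCGT"; the node for "AACC" still has the child "G", so pruning stops there.
Nodes removed: 3

3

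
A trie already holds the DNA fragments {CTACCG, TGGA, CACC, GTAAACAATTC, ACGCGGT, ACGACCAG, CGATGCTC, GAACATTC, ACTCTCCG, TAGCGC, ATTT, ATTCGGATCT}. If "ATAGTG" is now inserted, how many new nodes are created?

4

The longest prefix of "ATAGTG" already in the trie is "AT" (length 2).
Each of the 4 remaining characters creates one node.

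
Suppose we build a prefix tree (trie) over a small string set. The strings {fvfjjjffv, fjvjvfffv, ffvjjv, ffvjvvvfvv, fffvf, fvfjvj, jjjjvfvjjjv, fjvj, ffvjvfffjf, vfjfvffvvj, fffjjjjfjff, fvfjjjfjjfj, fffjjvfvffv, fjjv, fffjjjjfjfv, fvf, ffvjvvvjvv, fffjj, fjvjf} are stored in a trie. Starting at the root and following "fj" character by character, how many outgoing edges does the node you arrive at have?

Follow the path "fj" to its node, then look at its outgoing edges.
Distinct next characters after "fj": j, v.
That node has 2 child edges.

2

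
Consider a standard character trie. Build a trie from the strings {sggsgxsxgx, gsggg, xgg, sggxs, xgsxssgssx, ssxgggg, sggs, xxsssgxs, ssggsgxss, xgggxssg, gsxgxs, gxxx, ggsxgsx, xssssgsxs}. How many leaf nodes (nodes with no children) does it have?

Leaves are exactly the stored words that no other stored word extends.
Those words: "ggsxgsx", "gsggg", "gsxgxs", "gxxx", "sggsgxsxgx", "sggxs", "ssggsgxss", "ssxgggg", "xgggxssg", "xgsxssgssx", "xssssgsxs", "xxsssgxs"
Leaf count: 12

12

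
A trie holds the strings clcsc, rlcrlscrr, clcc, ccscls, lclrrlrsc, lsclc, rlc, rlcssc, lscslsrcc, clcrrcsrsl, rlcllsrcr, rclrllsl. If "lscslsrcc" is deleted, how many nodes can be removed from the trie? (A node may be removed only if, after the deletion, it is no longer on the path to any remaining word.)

6

After clearing the end-marker at "lscslsrcc", prune upward until reaching a node still needed by another word.
The suffix "slsrcc" (6 nodes) is used only by "lscslsrcc"; the node for "lsc" still has the child "l", so pruning stops there.
Nodes removed: 6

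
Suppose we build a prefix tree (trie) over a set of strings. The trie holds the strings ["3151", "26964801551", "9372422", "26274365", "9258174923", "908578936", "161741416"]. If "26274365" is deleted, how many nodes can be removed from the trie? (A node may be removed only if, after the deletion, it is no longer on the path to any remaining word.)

A node on "26274365"'s path can go only if nothing else ends at it or branches off below it.
The suffix "274365" (6 nodes) is used only by "26274365"; the node for "26" still has the child "9", so pruning stops there.
Nodes removed: 6

6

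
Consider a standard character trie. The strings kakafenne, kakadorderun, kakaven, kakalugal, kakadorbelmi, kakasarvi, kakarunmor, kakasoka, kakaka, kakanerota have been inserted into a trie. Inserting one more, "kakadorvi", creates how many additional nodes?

Walking "kakadorvi" from the root, the first 7 characters ("kakador") follow existing edges; "v" is the first miss.
New nodes needed: |"kakadorvi"| − 7 = 9 − 7 = 2.

2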